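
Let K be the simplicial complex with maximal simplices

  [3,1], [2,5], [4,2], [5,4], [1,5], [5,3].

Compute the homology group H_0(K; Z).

K has 5 vertices, 6 edges.
rank ∂_0 = 0, rank ∂_1 = 4 ⇒ b_0 = 5 − 0 − 4 = 1; all invariant factors of ∂_1 are 1 so no torsion. So H_0 ≅ Z.

H_0 = Z.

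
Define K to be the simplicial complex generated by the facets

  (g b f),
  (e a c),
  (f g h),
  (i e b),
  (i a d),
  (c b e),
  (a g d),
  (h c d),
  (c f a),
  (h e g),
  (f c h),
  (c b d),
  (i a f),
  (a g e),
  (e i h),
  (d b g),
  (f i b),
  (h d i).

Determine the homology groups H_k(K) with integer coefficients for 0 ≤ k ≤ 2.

We work with the vertex ordering a < b < c < d < e < f < g < h < i. The simplices of K, each written with vertices in increasing order, are:

  0-simplices (9): a, b, c, d, e, f, g, h, i
  1-simplices (27): ac, ad, ae, af, ag, ai, bc, bd, be, bf, bg, bi, cd, ce, cf, ch, dg, dh, di, eg, eh, ei, fg, fh, fi, gh, hi
  2-simplices (18): ace, acf, adg, adi, aeg, afi, bcd, bce, bdg, bei, bfg, bfi, cdh, cfh, dhi, egh, ehi, fgh

giving chain groups C_0 ≅ Z^9, C_1 ≅ Z^27, C_2 ≅ Z^18.

Boundary ∂_1: C_1 → C_0 maps an edge to its endpoints' difference, ∂[p,q] = q − p. For instance
  ∂hi = i − h.
As a 9×27 matrix over Z this has rank 8, with invariant factors (1,1,1,1,1,1,1,1).

The boundary map ∂_2: C_2 → C_1 acts by ∂[p,q,r] = [q,r] − [p,r] + [p,q]. For instance
  ∂bei = ei − bi + be,
  ∂bfi = fi − bi + bf.
This gives a 27×18 integer matrix of rank 17; reducing to Smith normal form yields diagonal entries (1,1,1,1,1,1,1,1,1,1,1,1,1,1,1,1,1).

Computing H_k = (kernel of ∂_k) / (image of ∂_{k+1}):

  H_0: rank C_0 − rank ∂_1 = 9 − 8 = 1, and the invariant factors of ∂_1 are all 1, so H_0 ≅ Z.
  H_1: rank ker ∂_1 − rank ∂_2 = (27 − 8) − 17 = 2, and the invariant factors of ∂_2 are all 1, so H_1 ≅ Z^2.
  H_2: rank ker ∂_2 − rank ∂_3 = (18 − 17) − 0 = 1, and there is no ∂_3, so H_2 ≅ Z.

As a check, the Euler characteristic is 9 − 27 + 18 = 0, which agrees with 1 − 2 + 1 = 0.

H_0 = Z,  H_1 = Z^2,  H_2 = Z.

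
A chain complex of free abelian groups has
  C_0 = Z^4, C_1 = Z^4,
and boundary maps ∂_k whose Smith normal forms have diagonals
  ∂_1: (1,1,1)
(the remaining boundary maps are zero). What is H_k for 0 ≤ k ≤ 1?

H_0 = Z,  H_1 = Z.

H_0: b_0 = 4 − 0 − 3 = 1; torsion from ∂_1 factors > 1: none. So H_0 = Z.
H_1: b_1 = 4 − 3 − 0 = 1; torsion from ∂_2 factors > 1: none. So H_1 = Z.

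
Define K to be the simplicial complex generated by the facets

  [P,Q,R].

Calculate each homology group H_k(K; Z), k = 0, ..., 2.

We work with the vertex ordering P < Q < R. The simplices of K, each written with vertices in increasing order, are:

  0-simplices (3): P, Q, R
  1-simplices (3): PQ, PR, QR
  2-simplices (1): PQR

Hence C_0 ≅ Z^3, C_1 ≅ Z^3, C_2 ≅ Z^1.

The boundary map ∂_1: C_1 → C_0 maps an edge to its endpoints' difference, ∂[p,q] = q − p. For instance
  ∂QR = R − Q.
The resulting 3×3 matrix has rank 2, and its Smith normal form has invariant factors (1,1).

The boundary map ∂_2: C_2 → C_1 acts by ∂[p,q,r] = [q,r] − [p,r] + [p,q]. For instance
  ∂PQR = QR − PR + PQ.
The resulting 3×1 matrix has rank 1, and its Smith normal form has invariant factors (1).

Now H_k = ker ∂_k / im ∂_{k+1}, so:

  H_0: rank C_0 − rank ∂_1 = 3 − 2 = 1, and the invariant factors of ∂_1 are all 1, so H_0 ≅ Z.
  H_1: rank ker ∂_1 − rank ∂_2 = (3 − 2) − 1 = 0, and the invariant factors of ∂_2 are all 1, so H_1 ≅ 0.
  H_2: rank ker ∂_2 − rank ∂_3 = (1 − 1) − 0 = 0, and there is no ∂_3, so H_2 ≅ 0.

(K is a triangulation of the 2-simplex.)

H_0 = Z,  H_1 = 0,  H_2 = 0.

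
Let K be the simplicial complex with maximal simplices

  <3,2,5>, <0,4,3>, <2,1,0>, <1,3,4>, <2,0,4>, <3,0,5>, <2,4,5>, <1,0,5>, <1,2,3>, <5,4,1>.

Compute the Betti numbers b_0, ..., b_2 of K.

K has 6 vertices, 15 edges, 10 triangles.
rank ∂_0 = 0, rank ∂_1 = 5 ⇒ b_0 = 6 − 0 − 5 = 1; all invariant factors of ∂_1 are 1 so no torsion. So H_0 ≅ Z.
rank ∂_1 = 5, rank ∂_2 = 10 ⇒ b_1 = 15 − 5 − 10 = 0; ∂_2 has invariant factor(s) [2] giving torsion. So H_1 ≅ Z/2.
rank ∂_2 = 10, rank ∂_3 = 0 ⇒ b_2 = 10 − 10 − 0 = 0. So H_2 ≅ 0.

b_0 = 1, b_1 = 0, b_2 = 0.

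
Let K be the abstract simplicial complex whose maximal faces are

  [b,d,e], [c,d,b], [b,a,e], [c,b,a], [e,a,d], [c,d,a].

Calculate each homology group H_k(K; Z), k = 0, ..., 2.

H_0 = Z,  H_1 = 0,  H_2 = Z.

Order the vertices as a < b < c < d < e. Listing each simplex with vertices in this order, K has dimension 2 with simplices:

  0-simplices (5): a, b, c, d, e
  1-simplices (9): ab, ac, ad, ae, bc, bd, be, cd, de
  2-simplices (6): abc, abe, acd, ade, bcd, bde

Hence C_0 ≅ Z^5, C_1 ≅ Z^9, C_2 ≅ Z^6.

Boundary ∂_1: C_1 → C_0 sends each edge [p,q] (with p < q) to q − p.
As a 5×9 matrix over Z this has rank 4, with invariant factors (1,1,1,1).

Boundary ∂_2: C_2 → C_1 maps a triangle to the signed sum of its edges. For instance
  ∂bcd = cd − bd + bc,
  ∂abe = be − ae + ab.
The 9×6 boundary matrix has rank 5 and Smith normal form diag(1,1,1,1,1).

Computing H_k = (kernel of ∂_k) / (image of ∂_{k+1}):

  H_0: rank C_0 − rank ∂_1 = 5 − 4 = 1, and the invariant factors of ∂_1 are all 1, so H_0 = Z.
  H_1: rank ker ∂_1 − rank ∂_2 = (9 − 4) − 5 = 0, and the invariant factors of ∂_2 are all 1, so H_1 = 0.
  H_2: rank ker ∂_2 − rank ∂_3 = (6 − 5) − 0 = 1, and there is no ∂_3, so H_2 = Z.

(K is a triangulation of the 2-sphere S^2.)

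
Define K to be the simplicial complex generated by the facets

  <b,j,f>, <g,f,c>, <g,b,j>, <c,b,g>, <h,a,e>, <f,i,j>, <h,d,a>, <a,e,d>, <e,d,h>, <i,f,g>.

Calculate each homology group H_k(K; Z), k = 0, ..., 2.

We work with the vertex ordering a < b < c < d < e < f < g < h < i < j. The simplices of K, each written with vertices in increasing order, are:

  0-simplices (10): a, b, c, d, e, f, g, h, i, j
  1-simplices (18): ad, ae, ah, bc, bf, bg, bj, cf, cg, de, dh, eh, fg, fi, fj, gi, gj, ij
  2-simplices (10): ade, adh, aeh, bcg, bfj, bgj, cfg, deh, fgi, fij

giving chain groups C_0 ≅ Z^10, C_1 ≅ Z^18, C_2 ≅ Z^10.

The boundary map ∂_1: C_1 → C_0 maps an edge to its endpoints' difference, ∂[p,q] = q − p.
The 10×18 boundary matrix has rank 8 and Smith normal form diag(1,1,1,1,1,1,1,1).

The boundary map ∂_2: C_2 → C_1 sends each 2-simplex [p,q,r] to [q,r] − [p,r] + [p,q]. For instance
  ∂fij = ij − fj + fi,
  ∂fgi = gi − fi + fg.
The 18×10 boundary matrix has rank 9 and Smith normal form diag(1,1,1,1,1,1,1,1,1).

Now H_k = ker ∂_k / im ∂_{k+1}, so:

  H_0: rank C_0 − rank ∂_1 = 10 − 8 = 2, and the invariant factors of ∂_1 are all 1, so H_0 = Z^2.
  H_1: rank ker ∂_1 − rank ∂_2 = (18 − 8) − 9 = 1, and the invariant factors of ∂_2 are all 1, so H_1 = Z.
  H_2: rank ker ∂_2 − rank ∂_3 = (10 − 9) − 0 = 1, and there is no ∂_3, so H_2 = Z.

As a check, the Euler characteristic is 10 − 18 + 10 = 2, which agrees with 2 − 1 + 1 = 2.

H_0 ≅ Z^2,  H_1 ≅ Z,  H_2 ≅ Z.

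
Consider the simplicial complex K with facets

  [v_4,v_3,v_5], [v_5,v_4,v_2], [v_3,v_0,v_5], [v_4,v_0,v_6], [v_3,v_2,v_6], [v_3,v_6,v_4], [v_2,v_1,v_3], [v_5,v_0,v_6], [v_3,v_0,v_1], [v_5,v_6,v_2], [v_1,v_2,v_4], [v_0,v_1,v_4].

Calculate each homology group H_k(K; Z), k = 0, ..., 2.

H_0 ≅ Z,  H_1 ≅ Z_2,  H_2 = 0.

Order the vertices as v_0 < v_1 < v_2 < v_3 < v_4 < v_5 < v_6. Listing each simplex with vertices in this order, K has dimension 2 with simplices:

  0-simplices (7): [v_0], [v_1], [v_2], [v_3], [v_4], [v_5], [v_6]
  1-simplices (18): (18 of them)
  2-simplices (12): (12 of them)

giving chain groups C_0 ≅ Z^7, C_1 ≅ Z^18, C_2 ≅ Z^12.

Boundary ∂_1: C_1 → C_0 sends each edge [p,q] (with p < q) to q − p. For instance
  ∂[v_4,v_5] = [v_5] − [v_4].
The 7×18 boundary matrix has rank 6 and Smith normal form diag(1,1,1,1,1,1).

The boundary map ∂_2: C_2 → C_1 maps a triangle to the signed sum of its edges. For instance
  ∂[v_1,v_2,v_3] = [v_2,v_3] − [v_1,v_3] + [v_1,v_2],
  ∂[v_2,v_3,v_6] = [v_3,v_6] − [v_2,v_6] + [v_2,v_3].
The resulting 18×12 matrix has rank 12, and its Smith normal form has invariant factors (1,1,1,1,1,1,1,1,1,1,1,2).

From H_k ≅ ker(∂_k) / im(∂_{k+1}) we obtain:

  H_0: rank C_0 − rank ∂_1 = 7 − 6 = 1, and the invariant factors of ∂_1 are all 1, so H_0 ≅ Z.
  H_1: rank ker ∂_1 − rank ∂_2 = (18 − 6) − 12 = 0, and ∂_2 has invariant factor 2 > 1, so H_1 ≅ Z_2.
  H_2: rank ker ∂_2 − rank ∂_3 = (12 − 12) − 0 = 0, and there is no ∂_3, so H_2 ≅ 0.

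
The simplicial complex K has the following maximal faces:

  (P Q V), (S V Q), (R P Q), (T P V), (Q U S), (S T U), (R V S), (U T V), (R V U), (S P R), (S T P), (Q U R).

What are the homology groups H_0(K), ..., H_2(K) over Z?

H_0 ≅ Z,  H_1 ≅ Z/2,  H_2 = 0.

Take the total order P < Q < R < S < T < U < V on the vertex set. Then K (dimension 2) consists of the simplices:

  0-simplices (7): P, Q, R, S, T, U, V
  1-simplices (18): PQ, PR, PS, PT, PV, QR, QS, QU, QV, RS, RU, RV, ST, SU, SV, TU, TV, UV
  2-simplices (12): PQR, PQV, PRS, PST, PTV, QRU, QSU, QSV, RSV, RUV, STU, TUV

Hence C_0 ≅ Z^7, C_1 ≅ Z^18, C_2 ≅ Z^12.

∂_1: C_1 → C_0 sends each edge [p,q] (with p < q) to q − p. For instance
  ∂SU = U − S.
The 7×18 boundary matrix has rank 6 and Smith normal form diag(1,1,1,1,1,1).

The boundary map ∂_2: C_2 → C_1 maps a triangle to the signed sum of its edges. For instance
  ∂PTV = TV − PV + PT,
  ∂PQV = QV − PV + PQ.
As a 18×12 matrix over Z this has rank 12, with invariant factors (1,1,1,1,1,1,1,1,1,1,1,2).

Computing H_k = (kernel of ∂_k) / (image of ∂_{k+1}):

  H_0: rank C_0 − rank ∂_1 = 7 − 6 = 1, and the invariant factors of ∂_1 are all 1, so H_0 = Z.
  H_1: rank ker ∂_1 − rank ∂_2 = (18 − 6) − 12 = 0, and ∂_2 has invariant factor 2 > 1, so H_1 = Z/2.
  H_2: rank ker ∂_2 − rank ∂_3 = (12 − 12) − 0 = 0, and there is no ∂_3, so H_2 = 0.

As a check, the Euler characteristic is 7 − 18 + 12 = 1, which agrees with 1 − 0 + 0 = 1.
(K is a triangulation of the real projective plane RP^2.)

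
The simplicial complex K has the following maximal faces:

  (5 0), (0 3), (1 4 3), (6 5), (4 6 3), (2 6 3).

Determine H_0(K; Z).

H_0 = Z.

Take the total order 0 < 1 < 2 < 3 < 4 < 5 < 6 on the vertex set. Then K (dimension 2) consists of the simplices:

  0-simplices (7): [0], [1], [2], [3], [4], [5], [6]
  1-simplices (10): [0,3], [0,5], [1,3], [1,4], [2,3], [2,6], [3,4], [3,6], [4,6], [5,6]
  2-simplices (3): [1,3,4], [2,3,6], [3,4,6]

Hence C_0 ≅ Z^7, C_1 ≅ Z^10, C_2 ≅ Z^3.

Boundary ∂_1: C_1 → C_0 is given by ∂[p,q] = [q] − [p].
The resulting 7×10 matrix has rank 6, and its Smith normal form has invariant factors (1,1,1,1,1,1).

The boundary map ∂_2: C_2 → C_1 acts by ∂[p,q,r] = [q,r] − [p,r] + [p,q]. For instance
  ∂[3,4,6] = [4,6] − [3,6] + [3,4],
  ∂[1,3,4] = [3,4] − [1,4] + [1,3].
The resulting 10×3 matrix has rank 3, and its Smith normal form has invariant factors (1,1,1).

Now H_k = ker ∂_k / im ∂_{k+1}, so:

  H_0: rank C_0 − rank ∂_1 = 7 − 6 = 1, and the invariant factors of ∂_1 are all 1, so H_0 = Z.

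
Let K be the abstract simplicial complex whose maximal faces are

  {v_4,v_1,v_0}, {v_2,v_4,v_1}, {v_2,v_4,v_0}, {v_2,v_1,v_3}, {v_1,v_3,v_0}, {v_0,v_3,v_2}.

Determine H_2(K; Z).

H_2 ≅ Z.

Take the total order v_0 < v_1 < v_2 < v_3 < v_4 on the vertex set. Then K (dimension 2) consists of the simplices:

  0-simplices (5): [v_0], [v_1], [v_2], [v_3], [v_4]
  1-simplices (9): [v_0,v_1], [v_0,v_2], [v_0,v_3], [v_0,v_4], [v_1,v_2], [v_1,v_3], [v_1,v_4], [v_2,v_3], [v_2,v_4]
  2-simplices (6): [v_0,v_1,v_3], [v_0,v_1,v_4], [v_0,v_2,v_3], [v_0,v_2,v_4], [v_1,v_2,v_3], [v_1,v_2,v_4]

Hence C_0 ≅ Z^5, C_1 ≅ Z^9, C_2 ≅ Z^6.

Boundary ∂_1: C_1 → C_0 maps an edge to its endpoints' difference, ∂[p,q] = q − p.
The 5×9 boundary matrix has rank 4 and Smith normal form diag(1,1,1,1).

Boundary ∂_2: C_2 → C_1 sends each 2-simplex [p,q,r] to [q,r] − [p,r] + [p,q]. For instance
  ∂[v_1,v_2,v_3] = [v_2,v_3] − [v_1,v_3] + [v_1,v_2],
  ∂[v_0,v_2,v_4] = [v_2,v_4] − [v_0,v_4] + [v_0,v_2].
This gives a 9×6 integer matrix of rank 5; reducing to Smith normal form yields diagonal entries (1,1,1,1,1).

Computing H_k = (kernel of ∂_k) / (image of ∂_{k+1}):

  H_2: rank ker ∂_2 − rank ∂_3 = (6 − 5) − 0 = 1, and there is no ∂_3, so H_2 = Z.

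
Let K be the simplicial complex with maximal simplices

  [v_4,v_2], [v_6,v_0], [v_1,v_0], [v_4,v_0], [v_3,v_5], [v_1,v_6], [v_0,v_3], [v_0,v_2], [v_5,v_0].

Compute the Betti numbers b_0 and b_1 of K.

b_0 = 1, b_1 = 3.

K has 7 vertices, 9 edges.
rank ∂_0 = 0, rank ∂_1 = 6 ⇒ b_0 = 7 − 0 − 6 = 1; all invariant factors of ∂_1 are 1 so no torsion. So H_0 = Z.
rank ∂_1 = 6, rank ∂_2 = 0 ⇒ b_1 = 9 − 6 − 0 = 3. So H_1 = Z^3.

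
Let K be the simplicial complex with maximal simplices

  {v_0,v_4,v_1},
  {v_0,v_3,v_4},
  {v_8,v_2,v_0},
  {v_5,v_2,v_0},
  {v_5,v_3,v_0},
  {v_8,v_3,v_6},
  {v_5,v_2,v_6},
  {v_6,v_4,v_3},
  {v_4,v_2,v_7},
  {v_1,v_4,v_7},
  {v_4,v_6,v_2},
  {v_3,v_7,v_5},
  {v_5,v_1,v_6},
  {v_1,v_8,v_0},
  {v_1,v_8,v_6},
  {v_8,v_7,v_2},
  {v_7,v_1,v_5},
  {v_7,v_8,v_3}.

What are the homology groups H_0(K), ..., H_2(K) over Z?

We work with the vertex ordering v_0 < v_1 < v_2 < v_3 < v_4 < v_5 < v_6 < v_7 < v_8. The simplices of K, each written with vertices in increasing order, are:

  0-simplices (9): [v_0], [v_1], [v_2], [v_3], [v_4], [v_5], [v_6], [v_7], [v_8]
  1-simplices (27): (27 of them)
  2-simplices (18): (18 of them)

Hence C_0 ≅ Z^9, C_1 ≅ Z^27, C_2 ≅ Z^18.

Boundary ∂_1: C_1 → C_0 maps an edge to its endpoints' difference, ∂[p,q] = q − p. For instance
  ∂[v_3,v_6] = [v_6] − [v_3].
This gives a 9×27 integer matrix of rank 8; reducing to Smith normal form yields diagonal entries (1,1,1,1,1,1,1,1).

Boundary ∂_2: C_2 → C_1 sends each 2-simplex [p,q,r] to [q,r] − [p,r] + [p,q]. For instance
  ∂[v_0,v_3,v_5] = [v_3,v_5] − [v_0,v_5] + [v_0,v_3],
  ∂[v_1,v_5,v_6] = [v_5,v_6] − [v_1,v_6] + [v_1,v_5].
This gives a 27×18 integer matrix of rank 17; reducing to Smith normal form yields diagonal entries (1,1,1,1,1,1,1,1,1,1,1,1,1,1,1,1,1).

Reading off H_k = ker ∂_k / im ∂_{k+1}:

  H_0: rank C_0 − rank ∂_1 = 9 − 8 = 1, and the invariant factors of ∂_1 are all 1, so H_0 = Z.
  H_1: rank ker ∂_1 − rank ∂_2 = (27 − 8) − 17 = 2, and the invariant factors of ∂_2 are all 1, so H_1 = Z^2.
  H_2: rank ker ∂_2 − rank ∂_3 = (18 − 17) − 0 = 1, and there is no ∂_3, so H_2 = Z.

As a check, the Euler characteristic is 9 − 27 + 18 = 0, which agrees with 1 − 2 + 1 = 0.
(K is a triangulation of the torus T^2.)

H_0 = Z,  H_1 = Z^2,  H_2 = Z.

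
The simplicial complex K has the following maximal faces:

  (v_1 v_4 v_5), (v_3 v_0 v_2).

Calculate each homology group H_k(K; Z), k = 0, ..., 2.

H_0 = Z^2,  H_1 = 0,  H_2 = 0.

Take the total order v_0 < v_1 < v_2 < v_3 < v_4 < v_5 on the vertex set. Then K (dimension 2) consists of the simplices:

  0-simplices (6): [v_0], [v_1], [v_2], [v_3], [v_4], [v_5]
  1-simplices (6): [v_0,v_2], [v_0,v_3], [v_1,v_4], [v_1,v_5], [v_2,v_3], [v_4,v_5]
  2-simplices (2): [v_0,v_2,v_3], [v_1,v_4,v_5]

so the chain groups are C_0 ≅ Z^6, C_1 ≅ Z^6, C_2 ≅ Z^2.

The boundary map ∂_1: C_1 → C_0 maps an edge to its endpoints' difference, ∂[p,q] = q − p. For instance
  ∂[v_1,v_5] = [v_5] − [v_1].
This gives a 6×6 integer matrix of rank 4; reducing to Smith normal form yields diagonal entries (1,1,1,1).

Boundary ∂_2: C_2 → C_1 acts by ∂[p,q,r] = [q,r] − [p,r] + [p,q]. For instance
  ∂[v_1,v_4,v_5] = [v_4,v_5] − [v_1,v_5] + [v_1,v_4],
  ∂[v_0,v_2,v_3] = [v_2,v_3] − [v_0,v_3] + [v_0,v_2].
The 6×2 boundary matrix has rank 2 and Smith normal form diag(1,1).

Reading off H_k = ker ∂_k / im ∂_{k+1}:

  H_0: rank C_0 − rank ∂_1 = 6 − 4 = 2, and the invariant factors of ∂_1 are all 1, so H_0 ≅ Z^2.
  H_1: rank ker ∂_1 − rank ∂_2 = (6 − 4) − 2 = 0, and the invariant factors of ∂_2 are all 1, so H_1 ≅ 0.
  H_2: rank ker ∂_2 − rank ∂_3 = (2 − 2) − 0 = 0, and there is no ∂_3, so H_2 ≅ 0.

As a check, the Euler characteristic is 6 − 6 + 2 = 2, which agrees with 2 − 0 + 0 = 2.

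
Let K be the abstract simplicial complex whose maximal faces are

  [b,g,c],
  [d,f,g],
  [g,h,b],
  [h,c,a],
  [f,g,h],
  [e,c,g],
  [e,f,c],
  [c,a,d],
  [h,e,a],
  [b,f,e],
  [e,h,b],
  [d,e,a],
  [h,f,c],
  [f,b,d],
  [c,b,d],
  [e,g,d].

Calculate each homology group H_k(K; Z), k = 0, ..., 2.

H_0 ≅ Z,  H_1 ≅ Z^2,  H_2 ≅ Z.

Order the vertices as a < b < c < d < e < f < g < h. Listing each simplex with vertices in this order, K has dimension 2 with simplices:

  0-simplices (8): a, b, c, d, e, f, g, h
  1-simplices (24): ac, ad, ae, ah, bc, bd, be, bf, bg, bh, cd, ce, cf, cg, ch, de, df, dg, ef, eg, eh, fg, fh, gh
  2-simplices (16): acd, ach, ade, aeh, bcd, bcg, bdf, bef, beh, bgh, cef, ceg, cfh, deg, dfg, fgh

giving chain groups C_0 ≅ Z^8, C_1 ≅ Z^24, C_2 ≅ Z^16.

Boundary ∂_1: C_1 → C_0 is given by ∂[p,q] = [q] − [p]. For instance
  ∂cg = g − c.
As a 8×24 matrix over Z this has rank 7, with invariant factors (1,1,1,1,1,1,1).

The boundary map ∂_2: C_2 → C_1 acts by ∂[p,q,r] = [q,r] − [p,r] + [p,q]. For instance
  ∂deg = eg − dg + de,
  ∂bcg = cg − bg + bc.
The resulting 24×16 matrix has rank 15, and its Smith normal form has invariant factors (1,1,1,1,1,1,1,1,1,1,1,1,1,1,1).

Reading off H_k = ker ∂_k / im ∂_{k+1}:

  H_0: rank C_0 − rank ∂_1 = 8 − 7 = 1, and the invariant factors of ∂_1 are all 1, so H_0 ≅ Z.
  H_1: rank ker ∂_1 − rank ∂_2 = (24 − 7) − 15 = 2, and the invariant factors of ∂_2 are all 1, so H_1 ≅ Z^2.
  H_2: rank ker ∂_2 − rank ∂_3 = (16 − 15) − 0 = 1, and there is no ∂_3, so H_2 ≅ Z.

As a check, the Euler characteristic is 8 − 24 + 16 = 0, which agrees with 1 − 2 + 1 = 0.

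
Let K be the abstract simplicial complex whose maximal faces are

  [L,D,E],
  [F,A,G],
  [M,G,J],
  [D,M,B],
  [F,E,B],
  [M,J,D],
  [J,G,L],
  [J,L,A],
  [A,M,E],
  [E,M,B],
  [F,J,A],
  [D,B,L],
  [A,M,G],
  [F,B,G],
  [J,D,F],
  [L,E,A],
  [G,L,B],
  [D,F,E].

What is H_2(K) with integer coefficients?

Fix the vertex order A < B < D < E < F < G < J < L < M and write every simplex with vertices in increasing order. Then dim K = 2 and the simplices of K are:

  0-simplices (9): A, B, D, E, F, G, J, L, M
  1-simplices (27): AE, AF, AG, AJ, AL, AM, BD, BE, BF, BG, BL, BM, DE, DF, DJ, DL, DM, EF, EL, EM, FG, FJ, GJ, GL, GM, JL, JM
  2-simplices (18): AEL, AEM, AFG, AFJ, AGM, AJL, BDL, BDM, BEF, BEM, BFG, BGL, DEF, DEL, DFJ, DJM, GJL, GJM

Hence C_0 ≅ Z^9, C_1 ≅ Z^27, C_2 ≅ Z^18.

∂_1: C_1 → C_0 sends each edge [p,q] (with p < q) to q − p. For instance
  ∂EF = F − E.
The resulting 9×27 matrix has rank 8, and its Smith normal form has invariant factors (1,1,1,1,1,1,1,1).

The boundary map ∂_2: C_2 → C_1 maps a triangle to the signed sum of its edges. For instance
  ∂BEF = EF − BF + BE,
  ∂GJL = JL − GL + GJ.
The 27×18 boundary matrix has rank 18 and Smith normal form diag(1,1,1,1,1,1,1,1,1,1,1,1,1,1,1,1,1,2).

Now H_k = ker ∂_k / im ∂_{k+1}, so:

  H_2: rank ker ∂_2 − rank ∂_3 = (18 − 18) − 0 = 0, and there is no ∂_3, so H_2 ≅ 0.

(K is a triangulation of the Klein bottle.)

H_2 ≅ 0.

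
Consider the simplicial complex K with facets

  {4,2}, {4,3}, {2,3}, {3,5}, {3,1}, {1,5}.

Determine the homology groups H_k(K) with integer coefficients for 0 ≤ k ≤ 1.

Order the vertices as 1 < 2 < 3 < 4 < 5. Listing each simplex with vertices in this order, K has dimension 1 with simplices:

  0-simplices (5): [1], [2], [3], [4], [5]
  1-simplices (6): [1,3], [1,5], [2,3], [2,4], [3,4], [3,5]

Hence C_0 ≅ Z^5, C_1 ≅ Z^6.

Boundary ∂_1: C_1 → C_0 maps an edge to its endpoints' difference, ∂[p,q] = q − p.
This gives a 5×6 integer matrix of rank 4; reducing to Smith normal form yields diagonal entries (1,1,1,1).

From H_k ≅ ker(∂_k) / im(∂_{k+1}) we obtain:

  H_0: rank C_0 − rank ∂_1 = 5 − 4 = 1, and the invariant factors of ∂_1 are all 1, so H_0 = Z.
  H_1: rank ker ∂_1 − rank ∂_2 = (6 − 4) − 0 = 2, and there is no ∂_2, so H_1 = Z^2.

As a check, the Euler characteristic is 5 − 6 = -1, which agrees with 1 − 2 = -1.

H_0 = Z,  H_1 = Z^2.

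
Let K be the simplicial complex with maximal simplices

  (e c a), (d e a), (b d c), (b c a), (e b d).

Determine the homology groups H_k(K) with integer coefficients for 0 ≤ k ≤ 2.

Fix the vertex order a < b < c < d < e and write every simplex with vertices in increasing order. Then dim K = 2 and the simplices of K are:

  0-simplices (5): a, b, c, d, e
  1-simplices (10): ab, ac, ad, ae, bc, bd, be, cd, ce, de
  2-simplices (5): abc, ace, ade, bcd, bde

Hence C_0 ≅ Z^5, C_1 ≅ Z^10, C_2 ≅ Z^5.

The boundary map ∂_1: C_1 → C_0 is given by ∂[p,q] = [q] − [p]. For instance
  ∂ab = b − a.
The 5×10 boundary matrix has rank 4 and Smith normal form diag(1,1,1,1).

∂_2: C_2 → C_1 maps a triangle to the signed sum of its edges. For instance
  ∂ade = de − ae + ad,
  ∂bcd = cd − bd + bc.
This gives a 10×5 integer matrix of rank 5; reducing to Smith normal form yields diagonal entries (1,1,1,1,1).

Now H_k = ker ∂_k / im ∂_{k+1}, so:

  H_0: rank C_0 − rank ∂_1 = 5 − 4 = 1, and the invariant factors of ∂_1 are all 1, so H_0 ≅ Z.
  H_1: rank ker ∂_1 − rank ∂_2 = (10 − 4) − 5 = 1, and the invariant factors of ∂_2 are all 1, so H_1 ≅ Z.
  H_2: rank ker ∂_2 − rank ∂_3 = (5 − 5) − 0 = 0, and there is no ∂_3, so H_2 ≅ 0.

As a check, the Euler characteristic is 5 − 10 + 5 = 0, which agrees with 1 − 1 + 0 = 0.

H_0 = Z,  H_1 = Z,  H_2 = 0.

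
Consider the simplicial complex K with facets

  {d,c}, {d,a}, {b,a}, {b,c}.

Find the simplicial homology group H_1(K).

H_1 = Z.

Fix the vertex order a < b < c < d and write every simplex with vertices in increasing order. Then dim K = 1 and the simplices of K are:

  0-simplices (4): a, b, c, d
  1-simplices (4): ab, ad, bc, cd

Hence C_0 ≅ Z^4, C_1 ≅ Z^4.

∂_1: C_1 → C_0 sends each edge [p,q] (with p < q) to q − p. For instance
  ∂cd = d − c.
As a 4×4 matrix over Z this has rank 3, with invariant factors (1,1,1).

Computing H_k = (kernel of ∂_k) / (image of ∂_{k+1}):

  H_1: rank ker ∂_1 − rank ∂_2 = (4 − 3) − 0 = 1, and there is no ∂_2, so H_1 = Z.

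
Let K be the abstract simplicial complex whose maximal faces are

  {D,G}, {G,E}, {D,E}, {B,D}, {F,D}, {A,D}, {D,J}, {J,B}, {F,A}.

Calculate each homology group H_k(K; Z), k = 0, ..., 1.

H_0 ≅ Z,  H_1 ≅ Z^3.

We work with the vertex ordering A < B < D < E < F < G < J. The simplices of K, each written with vertices in increasing order, are:

  0-simplices (7): A, B, D, E, F, G, J
  1-simplices (9): AD, AF, BD, BJ, DE, DF, DG, DJ, EG

so the chain groups are C_0 ≅ Z^7, C_1 ≅ Z^9.

The boundary map ∂_1: C_1 → C_0 maps an edge to its endpoints' difference, ∂[p,q] = q − p.
The resulting 7×9 matrix has rank 6, and its Smith normal form has invariant factors (1,1,1,1,1,1).

From H_k ≅ ker(∂_k) / im(∂_{k+1}) we obtain:

  H_0: rank C_0 − rank ∂_1 = 7 − 6 = 1, and the invariant factors of ∂_1 are all 1, so H_0 = Z.
  H_1: rank ker ∂_1 − rank ∂_2 = (9 − 6) − 0 = 3, and there is no ∂_2, so H_1 = Z^3.

As a check, the Euler characteristic is 7 − 9 = -2, which agrees with 1 − 3 = -2.
(K is a triangulation of a wedge of 3 circles.)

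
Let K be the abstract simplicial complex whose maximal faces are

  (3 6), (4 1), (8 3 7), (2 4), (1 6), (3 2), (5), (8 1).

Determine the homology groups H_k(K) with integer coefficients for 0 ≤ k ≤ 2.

Fix the vertex order 1 < 2 < 3 < 4 < 5 < 6 < 7 < 8 and write every simplex with vertices in increasing order. Then dim K = 2 and the simplices of K are:

  0-simplices (8): [1], [2], [3], [4], [5], [6], [7], [8]
  1-simplices (9): [1,4], [1,6], [1,8], [2,3], [2,4], [3,6], [3,7], [3,8], [7,8]
  2-simplices (1): [3,7,8]

Hence C_0 ≅ Z^8, C_1 ≅ Z^9, C_2 ≅ Z^1.

The boundary map ∂_1: C_1 → C_0 maps an edge to its endpoints' difference, ∂[p,q] = q − p. For instance
  ∂[3,7] = [7] − [3].
As a 8×9 matrix over Z this has rank 6, with invariant factors (1,1,1,1,1,1).

Boundary ∂_2: C_2 → C_1 acts by ∂[p,q,r] = [q,r] − [p,r] + [p,q]. For instance
  ∂[3,7,8] = [7,8] − [3,8] + [3,7].
The 9×1 boundary matrix has rank 1 and Smith normal form diag(1).

Reading off H_k = ker ∂_k / im ∂_{k+1}:

  H_0: rank C_0 − rank ∂_1 = 8 − 6 = 2, and the invariant factors of ∂_1 are all 1, so H_0 ≅ Z^2.
  H_1: rank ker ∂_1 − rank ∂_2 = (9 − 6) − 1 = 2, and the invariant factors of ∂_2 are all 1, so H_1 ≅ Z^2.
  H_2: rank ker ∂_2 − rank ∂_3 = (1 − 1) − 0 = 0, and there is no ∂_3, so H_2 ≅ 0.

As a check, the Euler characteristic is 8 − 9 + 1 = 0, which agrees with 2 − 2 + 0 = 0.

H_0 = Z^2,  H_1 = Z^2,  H_2 = 0.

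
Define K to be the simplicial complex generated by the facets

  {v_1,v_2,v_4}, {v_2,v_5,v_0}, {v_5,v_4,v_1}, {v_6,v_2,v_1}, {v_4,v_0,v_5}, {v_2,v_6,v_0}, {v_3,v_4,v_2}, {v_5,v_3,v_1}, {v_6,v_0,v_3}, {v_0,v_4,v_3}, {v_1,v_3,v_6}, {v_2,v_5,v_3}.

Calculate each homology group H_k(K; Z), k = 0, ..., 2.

H_0 = Z,  H_1 = Z/2Z,  H_2 = 0.

Fix the vertex order v_0 < v_1 < v_2 < v_3 < v_4 < v_5 < v_6 and write every simplex with vertices in increasing order. Then dim K = 2 and the simplices of K are:

  0-simplices (7): [v_0], [v_1], [v_2], [v_3], [v_4], [v_5], [v_6]
  1-simplices (18): (18 of them)
  2-simplices (12): (12 of them)

giving chain groups C_0 ≅ Z^7, C_1 ≅ Z^18, C_2 ≅ Z^12.

The boundary map ∂_1: C_1 → C_0 maps an edge to its endpoints' difference, ∂[p,q] = q − p.
The resulting 7×18 matrix has rank 6, and its Smith normal form has invariant factors (1,1,1,1,1,1).

The boundary map ∂_2: C_2 → C_1 maps a triangle to the signed sum of its edges. For instance
  ∂[v_0,v_3,v_4] = [v_3,v_4] − [v_0,v_4] + [v_0,v_3],
  ∂[v_0,v_2,v_6] = [v_2,v_6] − [v_0,v_6] + [v_0,v_2].
The resulting 18×12 matrix has rank 12, and its Smith normal form has invariant factors (1,1,1,1,1,1,1,1,1,1,1,2).

From H_k ≅ ker(∂_k) / im(∂_{k+1}) we obtain:

  H_0: rank C_0 − rank ∂_1 = 7 − 6 = 1, and the invariant factors of ∂_1 are all 1, so H_0 ≅ Z.
  H_1: rank ker ∂_1 − rank ∂_2 = (18 − 6) − 12 = 0, and ∂_2 has invariant factor 2 > 1, so H_1 ≅ Z/2Z.
  H_2: rank ker ∂_2 − rank ∂_3 = (12 − 12) − 0 = 0, and there is no ∂_3, so H_2 ≅ 0.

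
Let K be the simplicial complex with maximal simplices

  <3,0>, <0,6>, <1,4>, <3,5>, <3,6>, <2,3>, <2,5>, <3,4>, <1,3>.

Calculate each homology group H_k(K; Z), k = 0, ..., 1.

We work with the vertex ordering 0 < 1 < 2 < 3 < 4 < 5 < 6. The simplices of K, each written with vertices in increasing order, are:

  0-simplices (7): [0], [1], [2], [3], [4], [5], [6]
  1-simplices (9): [0,3], [0,6], [1,3], [1,4], [2,3], [2,5], [3,4], [3,5], [3,6]

so the chain groups are C_0 ≅ Z^7, C_1 ≅ Z^9.

Boundary ∂_1: C_1 → C_0 maps an edge to its endpoints' difference, ∂[p,q] = q − p.
The resulting 7×9 matrix has rank 6, and its Smith normal form has invariant factors (1,1,1,1,1,1).

Reading off H_k = ker ∂_k / im ∂_{k+1}:

  H_0: rank C_0 − rank ∂_1 = 7 − 6 = 1, and the invariant factors of ∂_1 are all 1, so H_0 = Z.
  H_1: rank ker ∂_1 − rank ∂_2 = (9 − 6) − 0 = 3, and there is no ∂_2, so H_1 = Z^3.

H_0 = Z,  H_1 = Z^3.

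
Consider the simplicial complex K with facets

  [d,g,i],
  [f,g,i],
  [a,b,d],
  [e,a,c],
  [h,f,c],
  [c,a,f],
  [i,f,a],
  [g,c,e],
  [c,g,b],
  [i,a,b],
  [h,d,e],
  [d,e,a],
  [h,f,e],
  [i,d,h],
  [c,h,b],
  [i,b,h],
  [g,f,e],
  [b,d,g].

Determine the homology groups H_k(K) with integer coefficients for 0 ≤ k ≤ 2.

Take the total order a < b < c < d < e < f < g < h < i on the vertex set. Then K (dimension 2) consists of the simplices:

  0-simplices (9): a, b, c, d, e, f, g, h, i
  1-simplices (27): ab, ac, ad, ae, af, ai, bc, bd, bg, bh, bi, ce, cf, cg, ch, de, dg, dh, di, ef, eg, eh, fg, fh, fi, gi, hi
  2-simplices (18): abd, abi, ace, acf, ade, afi, bcg, bch, bdg, bhi, ceg, cfh, deh, dgi, dhi, efg, efh, fgi

giving chain groups C_0 ≅ Z^9, C_1 ≅ Z^27, C_2 ≅ Z^18.

The boundary map ∂_1: C_1 → C_0 sends each edge [p,q] (with p < q) to q − p. For instance
  ∂dh = h − d.
This gives a 9×27 integer matrix of rank 8; reducing to Smith normal form yields diagonal entries (1,1,1,1,1,1,1,1).

The boundary map ∂_2: C_2 → C_1 maps a triangle to the signed sum of its edges. For instance
  ∂dgi = gi − di + dg,
  ∂bhi = hi − bi + bh.
This gives a 27×18 integer matrix of rank 18; reducing to Smith normal form yields diagonal entries (1,1,1,1,1,1,1,1,1,1,1,1,1,1,1,1,1,2).

Reading off H_k = ker ∂_k / im ∂_{k+1}:

  H_0: rank C_0 − rank ∂_1 = 9 − 8 = 1, and the invariant factors of ∂_1 are all 1, so H_0 = Z.
  H_1: rank ker ∂_1 − rank ∂_2 = (27 − 8) − 18 = 1, and ∂_2 has invariant factor 2 > 1, so H_1 = Z ⊕ Z/2.
  H_2: rank ker ∂_2 − rank ∂_3 = (18 − 18) − 0 = 0, and there is no ∂_3, so H_2 = 0.

As a check, the Euler characteristic is 9 − 27 + 18 = 0, which agrees with 1 − 1 + 0 = 0.
(K is a triangulation of the Klein bottle.)

H_0 ≅ Z,  H_1 ≅ Z ⊕ Z/2,  H_2 = 0.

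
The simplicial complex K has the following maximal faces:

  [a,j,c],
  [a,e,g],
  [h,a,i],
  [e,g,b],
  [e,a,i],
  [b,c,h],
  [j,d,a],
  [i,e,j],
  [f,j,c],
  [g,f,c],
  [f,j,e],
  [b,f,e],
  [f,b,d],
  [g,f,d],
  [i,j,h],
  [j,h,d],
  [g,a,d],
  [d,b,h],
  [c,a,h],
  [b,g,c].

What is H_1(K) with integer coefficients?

H_1 = Z ⊕ Z_2.

Order the vertices as a < b < c < d < e < f < g < h < i < j. Listing each simplex with vertices in this order, K has dimension 2 with simplices:

  0-simplices (10): a, b, c, d, e, f, g, h, i, j
  1-simplices (30): ac, ad, ae, ag, ah, ai, aj, bc, bd, be, bf, bg, bh, cf, cg, ch, cj, df, dg, dh, dj, ef, eg, ei, ej, fg, fj, hi, hj, ij
  2-simplices (20): ach, acj, adg, adj, aeg, aei, ahi, bcg, bch, bdf, bdh, bef, beg, cfg, cfj, dfg, dhj, efj, eij, hij

Hence C_0 ≅ Z^10, C_1 ≅ Z^30, C_2 ≅ Z^20.

Boundary ∂_1: C_1 → C_0 maps an edge to its endpoints' difference, ∂[p,q] = q − p.
This gives a 10×30 integer matrix of rank 9; reducing to Smith normal form yields diagonal entries (1,1,1,1,1,1,1,1,1).

Boundary ∂_2: C_2 → C_1 maps a triangle to the signed sum of its edges. For instance
  ∂eij = ij − ej + ei,
  ∂beg = eg − bg + be.
As a 30×20 matrix over Z this has rank 20, with invariant factors (1,1,1,1,1,1,1,1,1,1,1,1,1,1,1,1,1,1,1,2).

Reading off H_k = ker ∂_k / im ∂_{k+1}:

  H_1: rank ker ∂_1 − rank ∂_2 = (30 − 9) − 20 = 1, and ∂_2 has invariant factor 2 > 1, so H_1 ≅ Z ⊕ Z_2.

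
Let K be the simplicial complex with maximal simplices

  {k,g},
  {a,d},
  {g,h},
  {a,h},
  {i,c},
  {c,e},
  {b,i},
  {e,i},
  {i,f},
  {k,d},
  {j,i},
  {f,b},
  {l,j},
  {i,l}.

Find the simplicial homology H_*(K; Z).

Order the vertices as a < b < c < d < e < f < g < h < i < j < k < l. Listing each simplex with vertices in this order, K has dimension 1 with simplices:

  0-simplices (12): a, b, c, d, e, f, g, h, i, j, k, l
  1-simplices (14): ad, ah, bf, bi, ce, ci, dk, ei, fi, gh, gk, ij, il, jl

Hence C_0 ≅ Z^12, C_1 ≅ Z^14.

Boundary ∂_1: C_1 → C_0 sends each edge [p,q] (with p < q) to q − p. For instance
  ∂bi = i − b.
The resulting 12×14 matrix has rank 10, and its Smith normal form has invariant factors (1,1,1,1,1,1,1,1,1,1).

From H_k ≅ ker(∂_k) / im(∂_{k+1}) we obtain:

  H_0: rank C_0 − rank ∂_1 = 12 − 10 = 2, and the invariant factors of ∂_1 are all 1, so H_0 ≅ Z^2.
  H_1: rank ker ∂_1 − rank ∂_2 = (14 − 10) − 0 = 4, and there is no ∂_2, so H_1 ≅ Z^4.

H_0 ≅ Z^2,  H_1 ≅ Z^4.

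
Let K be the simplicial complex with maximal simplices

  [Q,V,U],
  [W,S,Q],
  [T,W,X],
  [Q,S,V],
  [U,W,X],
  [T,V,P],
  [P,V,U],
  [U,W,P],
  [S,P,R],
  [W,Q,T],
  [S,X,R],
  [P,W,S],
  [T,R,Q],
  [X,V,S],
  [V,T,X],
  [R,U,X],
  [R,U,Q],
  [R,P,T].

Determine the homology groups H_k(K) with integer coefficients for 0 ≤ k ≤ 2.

Order the vertices as P < Q < R < S < T < U < V < W < X. Listing each simplex with vertices in this order, K has dimension 2 with simplices:

  0-simplices (9): P, Q, R, S, T, U, V, W, X
  1-simplices (27): PR, PS, PT, PU, PV, PW, QR, QS, QT, QU, QV, QW, RS, RT, RU, RX, SV, SW, SX, TV, TW, TX, UV, UW, UX, VX, WX
  2-simplices (18): PRS, PRT, PSW, PTV, PUV, PUW, QRT, QRU, QSV, QSW, QTW, QUV, RSX, RUX, SVX, TVX, TWX, UWX

Hence C_0 ≅ Z^9, C_1 ≅ Z^27, C_2 ≅ Z^18.

∂_1: C_1 → C_0 is given by ∂[p,q] = [q] − [p].
As a 9×27 matrix over Z this has rank 8, with invariant factors (1,1,1,1,1,1,1,1).

Boundary ∂_2: C_2 → C_1 maps a triangle to the signed sum of its edges. For instance
  ∂PSW = SW − PW + PS,
  ∂PTV = TV − PV + PT.
The resulting 27×18 matrix has rank 17, and its Smith normal form has invariant factors (1,1,1,1,1,1,1,1,1,1,1,1,1,1,1,1,1).

Computing H_k = (kernel of ∂_k) / (image of ∂_{k+1}):

  H_0: rank C_0 − rank ∂_1 = 9 − 8 = 1, and the invariant factors of ∂_1 are all 1, so H_0 = Z.
  H_1: rank ker ∂_1 − rank ∂_2 = (27 − 8) − 17 = 2, and the invariant factors of ∂_2 are all 1, so H_1 = Z^2.
  H_2: rank ker ∂_2 − rank ∂_3 = (18 − 17) − 0 = 1, and there is no ∂_3, so H_2 = Z.

As a check, the Euler characteristic is 9 − 27 + 18 = 0, which agrees with 1 − 2 + 1 = 0.

H_0 = Z,  H_1 = Z^2,  H_2 = Z.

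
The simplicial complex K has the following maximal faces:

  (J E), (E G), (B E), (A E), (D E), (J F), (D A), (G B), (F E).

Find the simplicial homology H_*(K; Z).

H_0 = Z,  H_1 = Z^3.

Take the total order A < B < D < E < F < G < J on the vertex set. Then K (dimension 1) consists of the simplices:

  0-simplices (7): A, B, D, E, F, G, J
  1-simplices (9): AD, AE, BE, BG, DE, EF, EG, EJ, FJ

giving chain groups C_0 ≅ Z^7, C_1 ≅ Z^9.

∂_1: C_1 → C_0 maps an edge to its endpoints' difference, ∂[p,q] = q − p. For instance
  ∂AD = D − A.
As a 7×9 matrix over Z this has rank 6, with invariant factors (1,1,1,1,1,1).

Reading off H_k = ker ∂_k / im ∂_{k+1}:

  H_0: rank C_0 − rank ∂_1 = 7 − 6 = 1, and the invariant factors of ∂_1 are all 1, so H_0 = Z.
  H_1: rank ker ∂_1 − rank ∂_2 = (9 − 6) − 0 = 3, and there is no ∂_2, so H_1 = Z^3.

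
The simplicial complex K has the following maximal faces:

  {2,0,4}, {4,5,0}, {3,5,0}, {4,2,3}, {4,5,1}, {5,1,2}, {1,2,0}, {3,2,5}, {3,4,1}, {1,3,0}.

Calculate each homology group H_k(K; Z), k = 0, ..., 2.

H_0 ≅ Z,  H_1 ≅ Z/2,  H_2 = 0.

Order the vertices as 0 < 1 < 2 < 3 < 4 < 5. Listing each simplex with vertices in this order, K has dimension 2 with simplices:

  0-simplices (6): [0], [1], [2], [3], [4], [5]
  1-simplices (15): [0,1], [0,2], [0,3], [0,4], [0,5], [1,2], [1,3], [1,4], [1,5], [2,3], [2,4], [2,5], [3,4], [3,5], [4,5]
  2-simplices (10): [0,1,2], [0,1,3], [0,2,4], [0,3,5], [0,4,5], [1,2,5], [1,3,4], [1,4,5], [2,3,4], [2,3,5]

Hence C_0 ≅ Z^6, C_1 ≅ Z^15, C_2 ≅ Z^10.

∂_1: C_1 → C_0 sends each edge [p,q] (with p < q) to q − p. For instance
  ∂[1,3] = [3] − [1].
This gives a 6×15 integer matrix of rank 5; reducing to Smith normal form yields diagonal entries (1,1,1,1,1).

∂_2: C_2 → C_1 acts by ∂[p,q,r] = [q,r] − [p,r] + [p,q]. For instance
  ∂[0,1,3] = [1,3] − [0,3] + [0,1],
  ∂[0,2,4] = [2,4] − [0,4] + [0,2].
The 15×10 boundary matrix has rank 10 and Smith normal form diag(1,1,1,1,1,1,1,1,1,2).

Computing H_k = (kernel of ∂_k) / (image of ∂_{k+1}):

  H_0: rank C_0 − rank ∂_1 = 6 − 5 = 1, and the invariant factors of ∂_1 are all 1, so H_0 ≅ Z.
  H_1: rank ker ∂_1 − rank ∂_2 = (15 − 5) − 10 = 0, and ∂_2 has invariant factor 2 > 1, so H_1 ≅ Z/2.
  H_2: rank ker ∂_2 − rank ∂_3 = (10 − 10) − 0 = 0, and there is no ∂_3, so H_2 ≅ 0.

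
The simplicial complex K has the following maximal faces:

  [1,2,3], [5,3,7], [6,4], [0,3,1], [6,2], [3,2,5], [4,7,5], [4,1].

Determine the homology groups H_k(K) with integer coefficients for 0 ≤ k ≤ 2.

Fix the vertex order 0 < 1 < 2 < 3 < 4 < 5 < 6 < 7 and write every simplex with vertices in increasing order. Then dim K = 2 and the simplices of K are:

  0-simplices (8): [0], [1], [2], [3], [4], [5], [6], [7]
  1-simplices (14): [0,1], [0,3], [1,2], [1,3], [1,4], [2,3], [2,5], [2,6], [3,5], [3,7], [4,5], [4,6], [4,7], [5,7]
  2-simplices (5): [0,1,3], [1,2,3], [2,3,5], [3,5,7], [4,5,7]

giving chain groups C_0 ≅ Z^8, C_1 ≅ Z^14, C_2 ≅ Z^5.

∂_1: C_1 → C_0 is given by ∂[p,q] = [q] − [p]. For instance
  ∂[1,3] = [3] − [1].
The 8×14 boundary matrix has rank 7 and Smith normal form diag(1,1,1,1,1,1,1).

The boundary map ∂_2: C_2 → C_1 sends each 2-simplex [p,q,r] to [q,r] − [p,r] + [p,q]. For instance
  ∂[0,1,3] = [1,3] − [0,3] + [0,1],
  ∂[4,5,7] = [5,7] − [4,7] + [4,5].
The resulting 14×5 matrix has rank 5, and its Smith normal form has invariant factors (1,1,1,1,1).

Now H_k = ker ∂_k / im ∂_{k+1}, so:

  H_0: rank C_0 − rank ∂_1 = 8 − 7 = 1, and the invariant factors of ∂_1 are all 1, so H_0 = Z.
  H_1: rank ker ∂_1 − rank ∂_2 = (14 − 7) − 5 = 2, and the invariant factors of ∂_2 are all 1, so H_1 = Z^2.
  H_2: rank ker ∂_2 − rank ∂_3 = (5 − 5) − 0 = 0, and there is no ∂_3, so H_2 = 0.

As a check, the Euler characteristic is 8 − 14 + 5 = -1, which agrees with 1 − 2 + 0 = -1.

H_0 ≅ Z,  H_1 ≅ Z^2,  H_2 = 0.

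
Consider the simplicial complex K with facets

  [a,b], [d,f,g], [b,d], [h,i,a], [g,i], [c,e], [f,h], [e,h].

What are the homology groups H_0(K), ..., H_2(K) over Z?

Order the vertices as a < b < c < d < e < f < g < h < i. Listing each simplex with vertices in this order, K has dimension 2 with simplices:

  0-simplices (9): a, b, c, d, e, f, g, h, i
  1-simplices (12): ab, ah, ai, bd, ce, df, dg, eh, fg, fh, gi, hi
  2-simplices (2): ahi, dfg

giving chain groups C_0 ≅ Z^9, C_1 ≅ Z^12, C_2 ≅ Z^2.

Boundary ∂_1: C_1 → C_0 maps an edge to its endpoints' difference, ∂[p,q] = q − p.
The 9×12 boundary matrix has rank 8 and Smith normal form diag(1,1,1,1,1,1,1,1).

Boundary ∂_2: C_2 → C_1 sends each 2-simplex [p,q,r] to [q,r] − [p,r] + [p,q]. For instance
  ∂ahi = hi − ai + ah,
  ∂dfg = fg − dg + df.
The resulting 12×2 matrix has rank 2, and its Smith normal form has invariant factors (1,1).

From H_k ≅ ker(∂_k) / im(∂_{k+1}) we obtain:

  H_0: rank C_0 − rank ∂_1 = 9 − 8 = 1, and the invariant factors of ∂_1 are all 1, so H_0 ≅ Z.
  H_1: rank ker ∂_1 − rank ∂_2 = (12 − 8) − 2 = 2, and the invariant factors of ∂_2 are all 1, so H_1 ≅ Z^2.
  H_2: rank ker ∂_2 − rank ∂_3 = (2 − 2) − 0 = 0, and there is no ∂_3, so H_2 ≅ 0.

As a check, the Euler characteristic is 9 − 12 + 2 = -1, which agrees with 1 − 2 + 0 = -1.

H_0 ≅ Z,  H_1 ≅ Z^2,  H_2 = 0.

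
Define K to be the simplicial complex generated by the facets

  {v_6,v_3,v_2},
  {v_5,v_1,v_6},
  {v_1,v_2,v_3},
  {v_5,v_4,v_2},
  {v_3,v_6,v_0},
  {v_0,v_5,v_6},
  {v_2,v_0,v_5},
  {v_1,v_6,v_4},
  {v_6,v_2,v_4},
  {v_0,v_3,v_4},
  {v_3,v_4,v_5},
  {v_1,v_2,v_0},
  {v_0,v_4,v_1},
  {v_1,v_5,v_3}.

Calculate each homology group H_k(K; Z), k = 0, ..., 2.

We work with the vertex ordering v_0 < v_1 < v_2 < v_3 < v_4 < v_5 < v_6. The simplices of K, each written with vertices in increasing order, are:

  0-simplices (7): [v_0], [v_1], [v_2], [v_3], [v_4], [v_5], [v_6]
  1-simplices (21): (21 of them)
  2-simplices (14): (14 of them)

Hence C_0 ≅ Z^7, C_1 ≅ Z^21, C_2 ≅ Z^14.

∂_1: C_1 → C_0 sends each edge [p,q] (with p < q) to q − p. For instance
  ∂[v_0,v_2] = [v_2] − [v_0].
The 7×21 boundary matrix has rank 6 and Smith normal form diag(1,1,1,1,1,1).

∂_2: C_2 → C_1 acts by ∂[p,q,r] = [q,r] − [p,r] + [p,q]. For instance
  ∂[v_0,v_1,v_2] = [v_1,v_2] − [v_0,v_2] + [v_0,v_1],
  ∂[v_1,v_2,v_3] = [v_2,v_3] − [v_1,v_3] + [v_1,v_2].
This gives a 21×14 integer matrix of rank 13; reducing to Smith normal form yields diagonal entries (1,1,1,1,1,1,1,1,1,1,1,1,1).

From H_k ≅ ker(∂_k) / im(∂_{k+1}) we obtain:

  H_0: rank C_0 − rank ∂_1 = 7 − 6 = 1, and the invariant factors of ∂_1 are all 1, so H_0 ≅ Z.
  H_1: rank ker ∂_1 − rank ∂_2 = (21 − 6) − 13 = 2, and the invariant factors of ∂_2 are all 1, so H_1 ≅ Z^2.
  H_2: rank ker ∂_2 − rank ∂_3 = (14 − 13) − 0 = 1, and there is no ∂_3, so H_2 ≅ Z.

As a check, the Euler characteristic is 7 − 21 + 14 = 0, which agrees with 1 − 2 + 1 = 0.

H_0 = Z,  H_1 = Z^2,  H_2 = Z.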